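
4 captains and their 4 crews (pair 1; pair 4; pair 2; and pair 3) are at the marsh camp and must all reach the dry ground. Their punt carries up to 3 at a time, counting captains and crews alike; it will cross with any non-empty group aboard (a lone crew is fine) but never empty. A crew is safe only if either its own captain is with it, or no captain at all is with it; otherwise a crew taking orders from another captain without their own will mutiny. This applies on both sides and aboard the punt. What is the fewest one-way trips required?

Counting alone: each trip to the dry ground takes at most 3 across and each return brings at least 1 back, so after t trips out (and t−1 returns) at most 3t − (t−1) of the 8 are across; that first reaches 8 at t = 4, so at least 7 crossings are needed.
The safety rule pushes this higher. Following every safe sequence of crossings, the most of the 8 that can be at the dry ground as the punt arrives there on crossing 7 is 7 — never all 8.
So no plan with fewer than 9 crossings exists, and this one achieves 9:
1. captain 1 and crew 1 cross → the dry ground.
2. captain 1 crosses ← the marsh camp.
3. captain 1, captain 4, and crew 4 cross → the dry ground.
4. captain 1 and crew 1 cross ← the marsh camp.
5. captain 1, captain 2, and captain 3 cross → the dry ground.
6. crew 4 crosses ← the marsh camp.
7. crew 1 and crew 4 cross → the dry ground.
8. crew 1 crosses ← the marsh camp.
9. crew 1, crew 2, and crew 3 cross → the dry ground.

9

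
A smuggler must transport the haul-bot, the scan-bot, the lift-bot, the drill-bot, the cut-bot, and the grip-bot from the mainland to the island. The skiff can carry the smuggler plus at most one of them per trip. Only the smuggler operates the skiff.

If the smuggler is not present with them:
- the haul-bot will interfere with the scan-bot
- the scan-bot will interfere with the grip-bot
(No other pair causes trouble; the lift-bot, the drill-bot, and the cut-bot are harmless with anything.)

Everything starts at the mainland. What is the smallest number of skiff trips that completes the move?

Counting alone: the smuggler can take at most 1 across per trip to the island, so moving all 6 needs at least 6 loaded trips out, with a return between consecutive ones — at least 11 crossings.
The safety rule pushes this higher. Following every safe sequence of crossings, the most of the 6 that can be at the island as the skiff arrives there on crossing 11 is 5 — never all 6.
So no plan with fewer than 13 crossings exists, and this one achieves 13:
1. Smuggler goes to the island with the scan-bot.  [the mainland: the cut-bot, the drill-bot, the grip-bot, the haul-bot, the lift-bot | the island: the scan-bot]
2. Smuggler goes back to the mainland alone.  [the mainland: the cut-bot, the drill-bot, the grip-bot, the haul-bot, the lift-bot | the island: the scan-bot]
3. Smuggler goes to the island with the haul-bot.  [the mainland: the cut-bot, the drill-bot, the grip-bot, the lift-bot | the island: the haul-bot, the scan-bot]
4. Smuggler goes back to the mainland with the scan-bot.  [the mainland: the cut-bot, the drill-bot, the grip-bot, the lift-bot, the scan-bot | the island: the haul-bot]
5. Smuggler goes to the island with the grip-bot.  [the mainland: the cut-bot, the drill-bot, the lift-bot, the scan-bot | the island: the grip-bot, the haul-bot]
6. Smuggler goes back to the mainland alone.  [the mainland: the cut-bot, the drill-bot, the lift-bot, the scan-bot | the island: the grip-bot, the haul-bot]
7. Smuggler goes to the island with the lift-bot.  [the mainland: the cut-bot, the drill-bot, the scan-bot | the island: the grip-bot, the haul-bot, the lift-bot]
8. Smuggler goes back to the mainland alone.  [the mainland: the cut-bot, the drill-bot, the scan-bot | the island: the grip-bot, the haul-bot, the lift-bot]
9. Smuggler goes to the island with the drill-bot.  [the mainland: the cut-bot, the scan-bot | the island: the drill-bot, the grip-bot, the haul-bot, the lift-bot]
10. Smuggler goes back to the mainland alone.  [the mainland: the cut-bot, the scan-bot | the island: the drill-bot, the grip-bot, the haul-bot, the lift-bot]
11. Smuggler goes to the island with the cut-bot.  [the mainland: the scan-bot | the island: the cut-bot, the drill-bot, the grip-bot, the haul-bot, the lift-bot]
12. Smuggler goes back to the mainland alone.  [the mainland: the scan-bot | the island: the cut-bot, the drill-bot, the grip-bot, the haul-bot, the lift-bot]
13. Smuggler goes to the island with the scan-bot.  [the mainland: — | the island: the cut-bot, the drill-bot, the grip-bot, the haul-bot, the lift-bot, the scan-bot]

13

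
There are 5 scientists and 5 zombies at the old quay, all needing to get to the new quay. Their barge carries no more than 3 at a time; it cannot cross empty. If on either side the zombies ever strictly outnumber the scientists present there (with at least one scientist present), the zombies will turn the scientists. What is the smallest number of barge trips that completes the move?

Counting alone: each trip to the new quay takes at most 3 across and each return brings at least 1 back, so after t trips out (and t−1 returns) at most 3t − (t−1) of the 10 are across; that first reaches 10 at t = 5, so at least 9 crossings are needed.
The safety rule pushes this higher. Following every safe sequence of crossings, the most of the 10 that can be at the new quay as the barge arrives there on crossing 9 is 9 — never all 10.
So no plan with fewer than 11 crossings exists, and this one achieves 11:
1. 2 zombies → the new quay.  (the old quay: 5S 3Z; the new quay: 0S 2Z)
2. 1 zombie ← the old quay.  (the old quay: 5S 4Z; the new quay: 0S 1Z)
3. 3 zombies → the new quay.  (the old quay: 5S 1Z; the new quay: 0S 4Z)
4. 1 zombie ← the old quay.  (the old quay: 5S 2Z; the new quay: 0S 3Z)
5. 3 scientists → the new quay.  (the old quay: 2S 2Z; the new quay: 3S 3Z)
6. 1 scientist and 1 zombie ← the old quay.  (the old quay: 3S 3Z; the new quay: 2S 2Z)
7. 3 scientists → the new quay.  (the old quay: 0S 3Z; the new quay: 5S 2Z)
8. 1 zombie ← the old quay.  (the old quay: 0S 4Z; the new quay: 5S 1Z)
9. 2 zombies → the new quay.  (the old quay: 0S 2Z; the new quay: 5S 3Z)
10. 1 zombie ← the old quay.  (the old quay: 0S 3Z; the new quay: 5S 2Z)
11. 3 zombies → the new quay.  (the old quay: 0S 0Z; the new quay: 5S 5Z)

11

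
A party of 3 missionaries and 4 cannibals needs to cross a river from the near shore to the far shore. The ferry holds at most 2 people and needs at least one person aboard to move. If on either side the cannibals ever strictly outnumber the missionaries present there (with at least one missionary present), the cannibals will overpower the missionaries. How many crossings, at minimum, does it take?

The cannibals already outnumber the missionaries at the near shore before anyone moves, so the starting position itself is disallowed.

impossible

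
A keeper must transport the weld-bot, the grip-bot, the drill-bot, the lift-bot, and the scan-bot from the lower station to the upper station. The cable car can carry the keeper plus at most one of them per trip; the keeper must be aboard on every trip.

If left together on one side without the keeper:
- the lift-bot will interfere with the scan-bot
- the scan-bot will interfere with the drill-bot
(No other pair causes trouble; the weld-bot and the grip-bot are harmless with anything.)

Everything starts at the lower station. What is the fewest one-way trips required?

11

Counting alone: the keeper can take at most 1 across per trip to the upper station, so moving all 5 needs at least 5 loaded trips out, with a return between consecutive ones — at least 9 crossings.
The safety rule pushes this higher. Following every safe sequence of crossings, the most of the 5 that can be at the upper station as the cable car arrives there on crossing 9 is 4 — never all 5.
So no plan with fewer than 11 crossings exists, and this one achieves 11:
1. Keeper goes to the upper station with the scan-bot.  [the lower station: the drill-bot, the grip-bot, the lift-bot, the weld-bot | the upper station: the scan-bot]
2. Keeper goes back to the lower station alone.  [the lower station: the drill-bot, the grip-bot, the lift-bot, the weld-bot | the upper station: the scan-bot]
3. Keeper goes to the upper station with the weld-bot.  [the lower station: the drill-bot, the grip-bot, the lift-bot | the upper station: the scan-bot, the weld-bot]
4. Keeper goes back to the lower station alone.  [the lower station: the drill-bot, the grip-bot, the lift-bot | the upper station: the scan-bot, the weld-bot]
5. Keeper goes to the upper station with the grip-bot.  [the lower station: the drill-bot, the lift-bot | the upper station: the grip-bot, the scan-bot, the weld-bot]
6. Keeper goes back to the lower station alone.  [the lower station: the drill-bot, the lift-bot | the upper station: the grip-bot, the scan-bot, the weld-bot]
7. Keeper goes to the upper station with the drill-bot.  [the lower station: the lift-bot | the upper station: the drill-bot, the grip-bot, the scan-bot, the weld-bot]
8. Keeper goes back to the lower station with the scan-bot.  [the lower station: the lift-bot, the scan-bot | the upper station: the drill-bot, the grip-bot, the weld-bot]
9. Keeper goes to the upper station with the lift-bot.  [the lower station: the scan-bot | the upper station: the drill-bot, the grip-bot, the lift-bot, the weld-bot]
10. Keeper goes back to the lower station alone.  [the lower station: the scan-bot | the upper station: the drill-bot, the grip-bot, the lift-bot, the weld-bot]
11. Keeper goes to the upper station with the scan-bot.  [the lower station: — | the upper station: the drill-bot, the grip-bot, the lift-bot, the scan-bot, the weld-bot]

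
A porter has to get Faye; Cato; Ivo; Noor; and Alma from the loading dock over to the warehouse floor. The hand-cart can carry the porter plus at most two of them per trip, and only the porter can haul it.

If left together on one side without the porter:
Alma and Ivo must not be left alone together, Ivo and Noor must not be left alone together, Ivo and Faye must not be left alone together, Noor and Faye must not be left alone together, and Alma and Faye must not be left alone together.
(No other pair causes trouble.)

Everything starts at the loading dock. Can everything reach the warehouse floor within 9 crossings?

Yes

Yes — this plan uses 7 crossings (≤ 9):
1. Porter goes to the warehouse floor with Faye and Ivo.
2. Porter goes back to the loading dock with Faye.
3. Porter goes to the warehouse floor with Cato and Faye.
4. Porter goes back to the loading dock with Faye.
5. Porter goes to the warehouse floor with Alma and Noor.
6. Porter goes back to the loading dock with Ivo.
7. Porter goes to the warehouse floor with Faye and Ivo.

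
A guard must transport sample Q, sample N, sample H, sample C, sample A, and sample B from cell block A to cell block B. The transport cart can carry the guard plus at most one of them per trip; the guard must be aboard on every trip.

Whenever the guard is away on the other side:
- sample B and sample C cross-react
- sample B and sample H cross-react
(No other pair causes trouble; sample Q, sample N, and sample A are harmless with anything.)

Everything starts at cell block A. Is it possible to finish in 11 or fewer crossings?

No

Counting alone: the guard can take at most 1 across per trip to cell block B, so moving all 6 needs at least 6 loaded trips out, with a return between consecutive ones — at least 11 crossings.
The safety rule pushes this higher. Following every safe sequence of crossings, the most of the 6 that can be at cell block B as the transport cart arrives there on crossing 11 is 5 — never all 6.
So the move cannot be finished within 11 crossings. (The shortest complete plan takes 13:)
1. Guard goes to cell block B with sample B.  [cell block A: sample A, sample C, sample H, sample N, sample Q | cell block B: sample B]
2. Guard goes back to cell block A alone.  [cell block A: sample A, sample C, sample H, sample N, sample Q | cell block B: sample B]
3. Guard goes to cell block B with sample Q.  [cell block A: sample A, sample C, sample H, sample N | cell block B: sample B, sample Q]
4. Guard goes back to cell block A alone.  [cell block A: sample A, sample C, sample H, sample N | cell block B: sample B, sample Q]
5. Guard goes to cell block B with sample N.  [cell block A: sample A, sample C, sample H | cell block B: sample B, sample N, sample Q]
6. Guard goes back to cell block A alone.  [cell block A: sample A, sample C, sample H | cell block B: sample B, sample N, sample Q]
7. Guard goes to cell block B with sample H.  [cell block A: sample A, sample C | cell block B: sample B, sample H, sample N, sample Q]
8. Guard goes back to cell block A with sample B.  [cell block A: sample A, sample B, sample C | cell block B: sample H, sample N, sample Q]
9. Guard goes to cell block B with sample C.  [cell block A: sample A, sample B | cell block B: sample C, sample H, sample N, sample Q]
10. Guard goes back to cell block A alone.  [cell block A: sample A, sample B | cell block B: sample C, sample H, sample N, sample Q]
11. Guard goes to cell block B with sample A.  [cell block A: sample B | cell block B: sample A, sample C, sample H, sample N, sample Q]
12. Guard goes back to cell block A alone.  [cell block A: sample B | cell block B: sample A, sample C, sample H, sample N, sample Q]
13. Guard goes to cell block B with sample B.  [cell block A: — | cell block B: sample A, sample B, sample C, sample H, sample N, sample Q]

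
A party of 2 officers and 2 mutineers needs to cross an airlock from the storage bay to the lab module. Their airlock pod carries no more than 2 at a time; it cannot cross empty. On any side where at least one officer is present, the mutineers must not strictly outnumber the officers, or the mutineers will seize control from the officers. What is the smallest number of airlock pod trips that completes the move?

5

Counting alone: each trip to the lab module takes at most 2 across and each return brings at least 1 back, so after t trips out (and t−1 returns) at most 2t − (t−1) of the 4 are across; that first reaches 4 at t = 3, so at least 5 crossings are needed.
The plan below uses exactly 5 crossings, so it is optimal:
1. 2 mutineers → the lab module.  (the storage bay: 2O 0M; the lab module: 0O 2M)
2. 1 mutineer ← the storage bay.  (the storage bay: 2O 1M; the lab module: 0O 1M)
3. 2 officers → the lab module.  (the storage bay: 0O 1M; the lab module: 2O 1M)
4. 1 mutineer ← the storage bay.  (the storage bay: 0O 2M; the lab module: 2O 0M)
5. 2 mutineers → the lab module.  (the storage bay: 0O 0M; the lab module: 2O 2M)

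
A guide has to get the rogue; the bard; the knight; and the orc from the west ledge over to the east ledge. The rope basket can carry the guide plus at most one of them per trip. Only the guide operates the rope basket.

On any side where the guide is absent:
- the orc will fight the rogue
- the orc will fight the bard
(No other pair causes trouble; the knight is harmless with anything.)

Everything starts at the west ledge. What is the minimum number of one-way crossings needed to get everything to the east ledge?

9

Counting alone: the guide can take at most 1 across per trip to the east ledge, so moving all 4 needs at least 4 loaded trips out, with a return between consecutive ones — at least 7 crossings.
The safety rule pushes this higher. Following every safe sequence of crossings, the most of the 4 that can be at the east ledge as the rope basket arrives there on crossing 7 is 3 — never all 4.
So no plan with fewer than 9 crossings exists, and this one achieves 9:
1. Guide goes to the east ledge with the orc.  [the west ledge: the bard, the knight, the rogue | the east ledge: the orc]
2. Guide goes back to the west ledge alone.  [the west ledge: the bard, the knight, the rogue | the east ledge: the orc]
3. Guide goes to the east ledge with the rogue.  [the west ledge: the bard, the knight | the east ledge: the orc, the rogue]
4. Guide goes back to the west ledge with the orc.  [the west ledge: the bard, the knight, the orc | the east ledge: the rogue]
5. Guide goes to the east ledge with the bard.  [the west ledge: the knight, the orc | the east ledge: the bard, the rogue]
6. Guide goes back to the west ledge alone.  [the west ledge: the knight, the orc | the east ledge: the bard, the rogue]
7. Guide goes to the east ledge with the knight.  [the west ledge: the orc | the east ledge: the bard, the knight, the rogue]
8. Guide goes back to the west ledge alone.  [the west ledge: the orc | the east ledge: the bard, the knight, the rogue]
9. Guide goes to the east ledge with the orc.  [the west ledge: — | the east ledge: the bard, the knight, the orc, the rogue]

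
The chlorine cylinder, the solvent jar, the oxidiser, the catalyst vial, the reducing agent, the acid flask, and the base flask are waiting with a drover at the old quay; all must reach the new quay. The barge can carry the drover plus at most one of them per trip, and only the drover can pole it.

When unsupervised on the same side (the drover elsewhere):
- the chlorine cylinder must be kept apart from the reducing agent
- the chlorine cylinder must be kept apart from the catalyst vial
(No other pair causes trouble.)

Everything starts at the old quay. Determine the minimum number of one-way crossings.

Counting alone: the drover can take at most 1 across per trip to the new quay, so moving all 7 needs at least 7 loaded trips out, with a return between consecutive ones — at least 13 crossings.
The safety rule pushes this higher. Following every safe sequence of crossings, the most of the 7 that can be at the new quay as the barge arrives there on crossing 13 is 6 — never all 7.
So no plan with fewer than 15 crossings exists, and this one achieves 15:
1. Drover goes to the new quay with the chlorine cylinder.  [the old quay: the acid flask, the base flask, the catalyst vial, the oxidiser, the reducing agent, the solvent jar | the new quay: the chlorine cylinder]
2. Drover goes back to the old quay alone.  [the old quay: the acid flask, the base flask, the catalyst vial, the oxidiser, the reducing agent, the solvent jar | the new quay: the chlorine cylinder]
3. Drover goes to the new quay with the solvent jar.  [the old quay: the acid flask, the base flask, the catalyst vial, the oxidiser, the reducing agent | the new quay: the chlorine cylinder, the solvent jar]
4. Drover goes back to the old quay alone.  [the old quay: the acid flask, the base flask, the catalyst vial, the oxidiser, the reducing agent | the new quay: the chlorine cylinder, the solvent jar]
5. Drover goes to the new quay with the oxidiser.  [the old quay: the acid flask, the base flask, the catalyst vial, the reducing agent | the new quay: the chlorine cylinder, the oxidiser, the solvent jar]
6. Drover goes back to the old quay alone.  [the old quay: the acid flask, the base flask, the catalyst vial, the reducing agent | the new quay: the chlorine cylinder, the oxidiser, the solvent jar]
7. Drover goes to the new quay with the catalyst vial.  [the old quay: the acid flask, the base flask, the reducing agent | the new quay: the catalyst vial, the chlorine cylinder, the oxidiser, the solvent jar]
8. Drover goes back to the old quay with the chlorine cylinder.  [the old quay: the acid flask, the base flask, the chlorine cylinder, the reducing agent | the new quay: the catalyst vial, the oxidiser, the solvent jar]
9. Drover goes to the new quay with the reducing agent.  [the old quay: the acid flask, the base flask, the chlorine cylinder | the new quay: the catalyst vial, the oxidiser, the reducing agent, the solvent jar]
10. Drover goes back to the old quay alone.  [the old quay: the acid flask, the base flask, the chlorine cylinder | the new quay: the catalyst vial, the oxidiser, the reducing agent, the solvent jar]
11. Drover goes to the new quay with the acid flask.  [the old quay: the base flask, the chlorine cylinder | the new quay: the acid flask, the catalyst vial, the oxidiser, the reducing agent, the solvent jar]
12. Drover goes back to the old quay alone.  [the old quay: the base flask, the chlorine cylinder | the new quay: the acid flask, the catalyst vial, the oxidiser, the reducing agent, the solvent jar]
13. Drover goes to the new quay with the base flask.  [the old quay: the chlorine cylinder | the new quay: the acid flask, the base flask, the catalyst vial, the oxidiser, the reducing agent, the solvent jar]
14. Drover goes back to the old quay alone.  [the old quay: the chlorine cylinder | the new quay: the acid flask, the base flask, the catalyst vial, the oxidiser, the reducing agent, the solvent jar]
15. Drover goes to the new quay with the chlorine cylinder.  [the old quay: — | the new quay: the acid flask, the base flask, the catalyst vial, the chlorine cylinder, the oxidiser, the reducing agent, the solvent jar]

15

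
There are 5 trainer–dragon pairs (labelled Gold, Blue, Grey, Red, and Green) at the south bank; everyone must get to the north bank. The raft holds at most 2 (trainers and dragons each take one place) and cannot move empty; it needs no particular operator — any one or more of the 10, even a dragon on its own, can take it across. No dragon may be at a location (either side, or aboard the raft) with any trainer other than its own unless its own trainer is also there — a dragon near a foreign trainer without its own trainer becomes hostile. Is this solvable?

Following every safe sequence of crossings from the start, the most of the 10 that can be at the north bank as the raft arrives there on crossings 1, 3, 5, 7 is 2, 3, 4, 5 respectively; the best ever achieved is 5 of 10.
From crossing 9 on, no configuration arises that was not already reachable earlier: only 82 distinct safe configurations (who is on which side, and where the raft is) can ever be reached, none of them has everyone across, and every continuation just revisits them. So no valid plan exists.

No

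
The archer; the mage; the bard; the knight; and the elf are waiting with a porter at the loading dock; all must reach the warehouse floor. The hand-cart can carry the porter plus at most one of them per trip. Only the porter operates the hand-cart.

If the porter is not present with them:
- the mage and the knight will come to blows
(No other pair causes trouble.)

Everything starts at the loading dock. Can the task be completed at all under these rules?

Yes

1. Porter goes to the warehouse floor with the mage.  [the loading dock: the archer, the bard, the elf, the knight | the warehouse floor: the mage]
2. Porter goes back to the loading dock alone.  [the loading dock: the archer, the bard, the elf, the knight | the warehouse floor: the mage]
3. Porter goes to the warehouse floor with the archer.  [the loading dock: the bard, the elf, the knight | the warehouse floor: the archer, the mage]
4. Porter goes back to the loading dock alone.  [the loading dock: the bard, the elf, the knight | the warehouse floor: the archer, the mage]
5. Porter goes to the warehouse floor with the bard.  [the loading dock: the elf, the knight | the warehouse floor: the archer, the bard, the mage]
6. Porter goes back to the loading dock alone.  [the loading dock: the elf, the knight | the warehouse floor: the archer, the bard, the mage]
7. Porter goes to the warehouse floor with the elf.  [the loading dock: the knight | the warehouse floor: the archer, the bard, the elf, the mage]
8. Porter goes back to the loading dock alone.  [the loading dock: the knight | the warehouse floor: the archer, the bard, the elf, the mage]
9. Porter goes to the warehouse floor with the knight.  [the loading dock: — | the warehouse floor: the archer, the bard, the elf, the knight, the mage]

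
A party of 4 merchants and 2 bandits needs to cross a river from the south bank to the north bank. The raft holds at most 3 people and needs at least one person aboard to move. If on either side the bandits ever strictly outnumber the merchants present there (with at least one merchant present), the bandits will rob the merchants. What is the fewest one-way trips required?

Counting alone: each trip to the north bank takes at most 3 across and each return brings at least 1 back, so after t trips out (and t−1 returns) at most 3t − (t−1) of the 6 are across; that first reaches 6 at t = 3, so at least 5 crossings are needed.
The plan below uses exactly 5 crossings, so it is optimal:
1. 2 bandits → the north bank.  (the south bank: 4M 0B; the north bank: 0M 2B)
2. 1 bandit ← the south bank.  (the south bank: 4M 1B; the north bank: 0M 1B)
3. 2 merchants and 1 bandit → the north bank.  (the south bank: 2M 0B; the north bank: 2M 2B)
4. 1 bandit ← the south bank.  (the south bank: 2M 1B; the north bank: 2M 1B)
5. 2 merchants and 1 bandit → the north bank.  (the south bank: 0M 0B; the north bank: 4M 2B)

5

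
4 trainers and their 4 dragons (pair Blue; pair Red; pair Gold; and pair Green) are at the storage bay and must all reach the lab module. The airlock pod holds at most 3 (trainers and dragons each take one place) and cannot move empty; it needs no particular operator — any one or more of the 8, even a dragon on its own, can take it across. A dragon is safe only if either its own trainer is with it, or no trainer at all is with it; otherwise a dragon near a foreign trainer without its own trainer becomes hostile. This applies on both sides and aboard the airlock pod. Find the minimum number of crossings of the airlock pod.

Counting alone: each trip to the lab module takes at most 3 across and each return brings at least 1 back, so after t trips out (and t−1 returns) at most 3t − (t−1) of the 8 are across; that first reaches 8 at t = 4, so at least 7 crossings are needed.
The safety rule pushes this higher. Following every safe sequence of crossings, the most of the 8 that can be at the lab module as the airlock pod arrives there on crossing 7 is 7 — never all 8.
So no plan with fewer than 9 crossings exists, and this one achieves 9:
1. dragon Blue and trainer Blue cross → the lab module.
2. trainer Blue crosses ← the storage bay.
3. dragon Red, trainer Blue, and trainer Red cross → the lab module.
4. dragon Blue and trainer Blue cross ← the storage bay.
5. trainer Blue, trainer Gold, and trainer Green cross → the lab module.
6. dragon Red crosses ← the storage bay.
7. dragon Blue and dragon Red cross → the lab module.
8. dragon Blue crosses ← the storage bay.
9. dragon Blue, dragon Gold, and dragon Green cross → the lab module.

9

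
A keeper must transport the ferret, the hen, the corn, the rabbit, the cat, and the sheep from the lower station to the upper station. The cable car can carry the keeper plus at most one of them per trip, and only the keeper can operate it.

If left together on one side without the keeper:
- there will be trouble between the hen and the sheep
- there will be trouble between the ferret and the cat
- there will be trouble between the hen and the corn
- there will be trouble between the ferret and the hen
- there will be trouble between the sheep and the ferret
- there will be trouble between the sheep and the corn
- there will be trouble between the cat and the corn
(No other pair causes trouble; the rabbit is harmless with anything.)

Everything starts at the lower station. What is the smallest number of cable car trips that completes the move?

Whatever the first load, the items left behind include a forbidden pair without the keeper. No opening move is safe, so no plan exists.

impossible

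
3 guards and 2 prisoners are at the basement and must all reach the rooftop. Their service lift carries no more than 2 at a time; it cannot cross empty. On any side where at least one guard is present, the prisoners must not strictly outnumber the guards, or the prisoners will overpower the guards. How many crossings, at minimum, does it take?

Counting alone: each trip to the rooftop takes at most 2 across and each return brings at least 1 back, so after t trips out (and t−1 returns) at most 2t − (t−1) of the 5 are across; that first reaches 5 at t = 4, so at least 7 crossings are needed.
The plan below uses exactly 7 crossings, so it is optimal:
1. 2 prisoners → the rooftop.  (the basement: 3G 0P; the rooftop: 0G 2P)
2. 1 prisoner ← the basement.  (the basement: 3G 1P; the rooftop: 0G 1P)
3. 2 guards → the rooftop.  (the basement: 1G 1P; the rooftop: 2G 1P)
4. 1 guard ← the basement.  (the basement: 2G 1P; the rooftop: 1G 1P)
5. 1 guard and 1 prisoner → the rooftop.  (the basement: 1G 0P; the rooftop: 2G 2P)
6. 1 prisoner ← the basement.  (the basement: 1G 1P; the rooftop: 2G 1P)
7. 1 guard and 1 prisoner → the rooftop.  (the basement: 0G 0P; the rooftop: 3G 2P)

7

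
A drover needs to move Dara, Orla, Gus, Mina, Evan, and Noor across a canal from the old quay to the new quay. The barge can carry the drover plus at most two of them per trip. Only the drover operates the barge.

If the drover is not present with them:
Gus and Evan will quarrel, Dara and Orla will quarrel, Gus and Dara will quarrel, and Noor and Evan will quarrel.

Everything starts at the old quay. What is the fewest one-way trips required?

7

Counting alone: the drover can take at most 2 across per trip to the new quay, so moving all 6 needs at least 3 loaded trips out, with a return between consecutive ones — at least 5 crossings.
The safety rule pushes this higher. Following every safe sequence of crossings, the most of the 6 that can be at the new quay as the barge arrives there on crossing 5 is 5 — never all 6.
So no plan with fewer than 7 crossings exists, and this one achieves 7:
1. Drover goes to the new quay with Dara and Evan.  [the old quay: Gus, Mina, Noor, Orla | the new quay: Dara, Evan]
2. Drover goes back to the old quay alone.  [the old quay: Gus, Mina, Noor, Orla | the new quay: Dara, Evan]
3. Drover goes to the new quay with Gus and Orla.  [the old quay: Mina, Noor | the new quay: Dara, Evan, Gus, Orla]
4. Drover goes back to the old quay with Dara and Evan.  [the old quay: Dara, Evan, Mina, Noor | the new quay: Gus, Orla]
5. Drover goes to the new quay with Mina and Noor.  [the old quay: Dara, Evan | the new quay: Gus, Mina, Noor, Orla]
6. Drover goes back to the old quay alone.  [the old quay: Dara, Evan | the new quay: Gus, Mina, Noor, Orla]
7. Drover goes to the new quay with Dara and Evan.  [the old quay: — | the new quay: Dara, Evan, Gus, Mina, Noor, Orla]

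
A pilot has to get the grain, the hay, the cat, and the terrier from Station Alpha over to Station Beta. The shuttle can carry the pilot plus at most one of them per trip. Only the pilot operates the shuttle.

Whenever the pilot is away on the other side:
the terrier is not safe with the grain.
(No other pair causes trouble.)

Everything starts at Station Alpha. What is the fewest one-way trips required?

7

Counting alone: the pilot can take at most 1 across per trip to Station Beta, so moving all 4 needs at least 4 loaded trips out, with a return between consecutive ones — at least 7 crossings.
The plan below uses exactly 7 crossings, so it is optimal:
1. Pilot goes to Station Beta with the grain.  [Station Alpha: the cat, the hay, the terrier | Station Beta: the grain]
2. Pilot goes back to Station Alpha alone.  [Station Alpha: the cat, the hay, the terrier | Station Beta: the grain]
3. Pilot goes to Station Beta with the hay.  [Station Alpha: the cat, the terrier | Station Beta: the grain, the hay]
4. Pilot goes back to Station Alpha alone.  [Station Alpha: the cat, the terrier | Station Beta: the grain, the hay]
5. Pilot goes to Station Beta with the cat.  [Station Alpha: the terrier | Station Beta: the cat, the grain, the hay]
6. Pilot goes back to Station Alpha alone.  [Station Alpha: the terrier | Station Beta: the cat, the grain, the hay]
7. Pilot goes to Station Beta with the terrier.  [Station Alpha: — | Station Beta: the cat, the grain, the hay, the terrier]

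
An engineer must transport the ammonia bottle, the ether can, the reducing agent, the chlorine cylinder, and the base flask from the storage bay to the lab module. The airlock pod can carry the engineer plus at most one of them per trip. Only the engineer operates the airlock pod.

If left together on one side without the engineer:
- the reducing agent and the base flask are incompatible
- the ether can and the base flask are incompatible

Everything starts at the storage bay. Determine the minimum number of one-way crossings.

11

Counting alone: the engineer can take at most 1 across per trip to the lab module, so moving all 5 needs at least 5 loaded trips out, with a return between consecutive ones — at least 9 crossings.
The safety rule pushes this higher. Following every safe sequence of crossings, the most of the 5 that can be at the lab module as the airlock pod arrives there on crossing 9 is 4 — never all 5.
So no plan with fewer than 11 crossings exists, and this one achieves 11:
1. Engineer goes to the lab module with the base flask.
2. Engineer goes back to the storage bay alone.
3. Engineer goes to the lab module with the ammonia bottle.
4. Engineer goes back to the storage bay alone.
5. Engineer goes to the lab module with the ether can.
6. Engineer goes back to the storage bay with the base flask.
7. Engineer goes to the lab module with the reducing agent.
8. Engineer goes back to the storage bay alone.
9. Engineer goes to the lab module with the chlorine cylinder.
10. Engineer goes back to the storage bay alone.
11. Engineer goes to the lab module with the base flask.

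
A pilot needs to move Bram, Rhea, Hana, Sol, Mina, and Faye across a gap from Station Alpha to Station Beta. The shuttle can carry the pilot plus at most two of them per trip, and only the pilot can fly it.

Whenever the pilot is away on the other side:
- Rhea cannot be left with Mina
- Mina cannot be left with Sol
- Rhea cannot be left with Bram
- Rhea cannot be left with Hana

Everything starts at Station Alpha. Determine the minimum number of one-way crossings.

Counting alone: the pilot can take at most 2 across per trip to Station Beta, so moving all 6 needs at least 3 loaded trips out, with a return between consecutive ones — at least 5 crossings.
The safety rule pushes this higher. Following every safe sequence of crossings, the most of the 6 that can be at Station Beta as the shuttle arrives there on crossing 5 is 5 — never all 6.
So no plan with fewer than 7 crossings exists, and this one achieves 7:
1. Pilot goes to Station Beta with Rhea and Sol.
2. Pilot goes back to Station Alpha alone.
3. Pilot goes to Station Beta with Faye.
4. Pilot goes back to Station Alpha alone.
5. Pilot goes to Station Beta with Bram and Hana.
6. Pilot goes back to Station Alpha with Rhea.
7. Pilot goes to Station Beta with Mina and Rhea.

7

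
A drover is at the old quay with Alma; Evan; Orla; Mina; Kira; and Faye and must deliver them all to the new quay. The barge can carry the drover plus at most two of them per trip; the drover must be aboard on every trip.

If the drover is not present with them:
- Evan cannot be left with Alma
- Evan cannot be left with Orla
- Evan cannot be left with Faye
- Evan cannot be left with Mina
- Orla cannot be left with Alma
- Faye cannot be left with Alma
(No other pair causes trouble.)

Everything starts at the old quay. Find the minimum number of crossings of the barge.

9

Counting alone: the drover can take at most 2 across per trip to the new quay, so moving all 6 needs at least 3 loaded trips out, with a return between consecutive ones — at least 5 crossings.
The safety rule pushes this higher. Following every safe sequence of crossings, the most of the 6 that can be at the new quay as the barge arrives there on crossings 5, 7 is 4, 5 respectively — never all 6.
So no plan with fewer than 9 crossings exists, and this one achieves 9:
1. Drover goes to the new quay with Alma and Evan.
2. Drover goes back to the old quay with Alma.
3. Drover goes to the new quay with Alma and Mina.
4. Drover goes back to the old quay with Evan.
5. Drover goes to the new quay with Evan and Kira.
6. Drover goes back to the old quay with Evan.
7. Drover goes to the new quay with Faye and Orla.
8. Drover goes back to the old quay with Alma.
9. Drover goes to the new quay with Alma and Evan.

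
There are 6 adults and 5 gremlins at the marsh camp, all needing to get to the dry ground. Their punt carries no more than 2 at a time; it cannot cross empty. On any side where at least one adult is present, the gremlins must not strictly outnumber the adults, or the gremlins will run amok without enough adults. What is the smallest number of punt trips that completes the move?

19

Counting alone: each trip to the dry ground takes at most 2 across and each return brings at least 1 back, so after t trips out (and t−1 returns) at most 2t − (t−1) of the 11 are across; that first reaches 11 at t = 10, so at least 19 crossings are needed.
The plan below uses exactly 19 crossings, so it is optimal:
1. 2 gremlins → the dry ground.  (the marsh camp: 6A 3G; the dry ground: 0A 2G)
2. 1 gremlin ← the marsh camp.  (the marsh camp: 6A 4G; the dry ground: 0A 1G)
3. 2 gremlins → the dry ground.  (the marsh camp: 6A 2G; the dry ground: 0A 3G)
4. 1 gremlin ← the marsh camp.  (the marsh camp: 6A 3G; the dry ground: 0A 2G)
5. 2 adults → the dry ground.  (the marsh camp: 4A 3G; the dry ground: 2A 2G)
6. 1 gremlin ← the marsh camp.  (the marsh camp: 4A 4G; the dry ground: 2A 1G)
7. 1 adult and 1 gremlin → the dry ground.  (the marsh camp: 3A 3G; the dry ground: 3A 2G)
8. 1 adult ← the marsh camp.  (the marsh camp: 4A 3G; the dry ground: 2A 2G)
9. 1 adult and 1 gremlin → the dry ground.  (the marsh camp: 3A 2G; the dry ground: 3A 3G)
10. 1 gremlin ← the marsh camp.  (the marsh camp: 3A 3G; the dry ground: 3A 2G)
11. 1 adult and 1 gremlin → the dry ground.  (the marsh camp: 2A 2G; the dry ground: 4A 3G)
12. 1 adult ← the marsh camp.  (the marsh camp: 3A 2G; the dry ground: 3A 3G)
13. 1 adult and 1 gremlin → the dry ground.  (the marsh camp: 2A 1G; the dry ground: 4A 4G)
14. 1 gremlin ← the marsh camp.  (the marsh camp: 2A 2G; the dry ground: 4A 3G)
15. 1 adult and 1 gremlin → the dry ground.  (the marsh camp: 1A 1G; the dry ground: 5A 4G)
16. 1 adult ← the marsh camp.  (the marsh camp: 2A 1G; the dry ground: 4A 4G)
17. 1 adult and 1 gremlin → the dry ground.  (the marsh camp: 1A 0G; the dry ground: 5A 5G)
18. 1 gremlin ← the marsh camp.  (the marsh camp: 1A 1G; the dry ground: 5A 4G)
19. 1 adult and 1 gremlin → the dry ground.  (the marsh camp: 0A 0G; the dry ground: 6A 5G)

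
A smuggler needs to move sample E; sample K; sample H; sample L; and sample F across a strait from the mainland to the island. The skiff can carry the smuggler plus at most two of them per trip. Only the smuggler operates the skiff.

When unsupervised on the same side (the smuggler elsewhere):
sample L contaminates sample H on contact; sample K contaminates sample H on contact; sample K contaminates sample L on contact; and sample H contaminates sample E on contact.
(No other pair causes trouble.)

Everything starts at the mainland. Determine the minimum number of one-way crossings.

7

Counting alone: the smuggler can take at most 2 across per trip to the island, so moving all 5 needs at least 3 loaded trips out, with a return between consecutive ones — at least 5 crossings.
The safety rule pushes this higher. Following every safe sequence of crossings, the most of the 5 that can be at the island as the skiff arrives there on crossing 5 is 4 — never all 5.
So no plan with fewer than 7 crossings exists, and this one achieves 7:
1. Smuggler goes to the island with sample H and sample K.  [the mainland: sample E, sample F, sample L | the island: sample H, sample K]
2. Smuggler goes back to the mainland with sample K.  [the mainland: sample E, sample F, sample K, sample L | the island: sample H]
3. Smuggler goes to the island with sample E and sample K.  [the mainland: sample F, sample L | the island: sample E, sample H, sample K]
4. Smuggler goes back to the mainland with sample H.  [the mainland: sample F, sample H, sample L | the island: sample E, sample K]
5. Smuggler goes to the island with sample F and sample H.  [the mainland: sample L | the island: sample E, sample F, sample H, sample K]
6. Smuggler goes back to the mainland with sample H.  [the mainland: sample H, sample L | the island: sample E, sample F, sample K]
7. Smuggler goes to the island with sample H and sample L.  [the mainland: — | the island: sample E, sample F, sample H, sample K, sample L]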